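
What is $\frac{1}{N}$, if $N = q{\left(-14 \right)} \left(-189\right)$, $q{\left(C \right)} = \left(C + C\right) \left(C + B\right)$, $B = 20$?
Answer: $\frac{1}{31752} \approx 3.1494 \cdot 10^{-5}$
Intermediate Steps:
$q{\left(C \right)} = 2 C \left(20 + C\right)$ ($q{\left(C \right)} = \left(C + C\right) \left(C + 20\right) = 2 C \left(20 + C\right)$)
$N = 31752$ ($N = 2 \left(-14\right) \left(20 - 14\right) \left(-189\right) = 2 \left(-14\right) 6 \left(-189\right) = \left(-168\right) \left(-189\right) = 31752$)
$\frac{1}{N} = \frac{1}{31752}$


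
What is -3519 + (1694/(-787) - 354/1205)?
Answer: -3339510733/948335 ≈ -3521.4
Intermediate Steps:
-3519 + (1694/(-787) - 354/1205) = -3519 + (1694*(-1/787) - 354*1/1205) = -3519 + (-1694/787 - 354/1205) = -3519 - 2319868/948335 = -3339510733/948335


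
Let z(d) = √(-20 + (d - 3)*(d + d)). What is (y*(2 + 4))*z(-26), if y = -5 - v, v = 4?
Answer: -216*√93 ≈ -2083.0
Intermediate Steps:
z(d) = √(-20 + 2*d*(-3 + d)) (z(d) = √(-20 + (-3 + d)*(2*d)) = √(-20 + 2*d*(-3 + d)))
y = -9 (y = -5 - 1*4 = -5 - 4 = -9)
(y*(2 + 4))*z(-26) = (-9*(2 + 4))*√(-20 - 6*(-26) + 2*(-26)²) = (-9*6)*√(-20 + 156 + 2*676) = -54*√(-20 + 156 + 1352) = -216*√93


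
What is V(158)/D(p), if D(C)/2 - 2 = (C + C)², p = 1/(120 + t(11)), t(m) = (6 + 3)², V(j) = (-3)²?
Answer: 363609/161612 ≈ 2.2499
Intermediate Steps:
V(j) = 9
t(m) = 81 (t(m) = 9² = 81)
p = 1/201 (p = 1/(120 + 81) = 1/201 ≈ 0.0049751)
D(C) = 4 + 8*C² (D(C) = 4 + 2*(C + C)² = 4 + 2*(2*C)² = 4 + 2*(4*C²) = 4 + 8*C²)
V(158)/D(p) = 9/(4 + 8*(1/201)²) = 9/(4 + 8*(1/40401)) = 9/(4 + 8/40401) = 9/(161612/40401) = 9*(40401/161612) = 363609/161612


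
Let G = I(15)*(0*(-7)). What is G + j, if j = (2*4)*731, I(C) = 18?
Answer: 5848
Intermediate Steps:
G = 0 (G = 18*(0*(-7)) = 18*0 = 0)
j = 5848 (j = 8*731 = 5848)
G + j = 0 + 5848 = 5848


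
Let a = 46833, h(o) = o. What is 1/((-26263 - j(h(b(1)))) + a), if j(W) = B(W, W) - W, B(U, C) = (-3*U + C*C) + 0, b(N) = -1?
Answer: 1/20565 ≈ 4.8626e-5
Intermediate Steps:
B(U, C) = C² - 3*U (B(U, C) = (-3*U + C²) + 0 = (C² - 3*U) + 0 = C² - 3*U)
j(W) = W² - 4*W (j(W) = (W² - 3*W) - W = W² - 4*W)
1/((-26263 - j(h(b(1)))) + a) = 1/((-26263 - (-1)*(-4 - 1)) + 46833) = 1/((-26263 - (-1)*(-5)) + 46833) = 1/((-26263 - 1*5) + 46833) = 1/((-26263 - 5) + 46833) = 1/(-26268 + 46833) = 1/20565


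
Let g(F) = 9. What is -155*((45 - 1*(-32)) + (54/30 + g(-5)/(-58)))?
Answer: -707017/58 ≈ -12190.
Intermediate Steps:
-155*((45 - 1*(-32)) + (54/30 + g(-5)/(-58))) = -155*((45 - 1*(-32)) + (54/30 + 9/(-58))) = -155*((45 + 32) + (54*(1/30) + 9*(-1/58))) = -155*(77 + (9/5 - 9/58)) = -155*(77 + 477/290) = -155*22807/290 = -707017/58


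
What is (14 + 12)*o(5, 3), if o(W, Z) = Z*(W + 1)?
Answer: 468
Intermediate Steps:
o(W, Z) = Z*(1 + W)
(14 + 12)*o(5, 3) = (14 + 12)*(3*(1 + 5)) = 26*(3*6) = 26*18 = 468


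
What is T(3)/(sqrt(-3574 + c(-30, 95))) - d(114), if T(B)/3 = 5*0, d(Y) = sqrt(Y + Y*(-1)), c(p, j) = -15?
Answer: 0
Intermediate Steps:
d(Y) = 0 (d(Y) = sqrt(Y - Y) = sqrt(0) = 0)
T(B) = 0 (T(B) = 3*(5*0) = 3*0 = 0)
T(3)/(sqrt(-3574 + c(-30, 95))) - d(114) = 0/(sqrt(-3574 - 15)) - 1*0 = 0/(sqrt(-3589)) + 0 = 0/((I*sqrt(3589))) + 0 = 0*(-I*sqrt(3589)/3589) + 0 = 0 + 0 = 0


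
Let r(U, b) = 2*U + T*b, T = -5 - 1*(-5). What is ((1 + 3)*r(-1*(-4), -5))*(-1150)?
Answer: -36800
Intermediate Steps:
T = 0 (T = -5 + 5 = 0)
r(U, b) = 2*U (r(U, b) = 2*U + 0*b = 2*U + 0 = 2*U)
((1 + 3)*r(-1*(-4), -5))*(-1150) = ((1 + 3)*(2*(-1*(-4))))*(-1150) = (4*(2*4))*(-1150) = (4*8)*(-1150) = 32*(-1150) = -36800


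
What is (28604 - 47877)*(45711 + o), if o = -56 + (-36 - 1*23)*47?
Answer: -826464786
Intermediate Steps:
o = -2829 (o = -56 + (-36 - 23)*47 = -56 - 59*47 = -56 - 2773 = -2829)
(28604 - 47877)*(45711 + o) = (28604 - 47877)*(45711 - 2829) = -19273*42882 = -826464786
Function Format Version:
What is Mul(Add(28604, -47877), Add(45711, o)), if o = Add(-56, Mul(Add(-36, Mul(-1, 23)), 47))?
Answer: -826464786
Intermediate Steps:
o = -2829 (o = Add(-56, Mul(Add(-36, -23), 47)) = Add(-56, Mul(-59, 47)) = Add(-56, -2773) = -2829)
Mul(Add(28604, -47877), Add(45711, o)) = Mul(Add(28604, -47877), Add(45711, -2829)) = Mul(-19273, 42882) = -826464786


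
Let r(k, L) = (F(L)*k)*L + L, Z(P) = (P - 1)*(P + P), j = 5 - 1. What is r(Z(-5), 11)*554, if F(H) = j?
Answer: 1468654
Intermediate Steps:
j = 4
F(H) = 4
Z(P) = 2*P*(-1 + P) (Z(P) = (-1 + P)*(2*P) = 2*P*(-1 + P))
r(k, L) = L + 4*L*k (r(k, L) = (4*k)*L + L = 4*L*k + L = L + 4*L*k)
r(Z(-5), 11)*554 = (11*(1 + 4*(2*(-5)*(-1 - 5))))*554 = (11*(1 + 4*(2*(-5)*(-6))))*554 = (11*(1 + 4*60))*554 = (11*(1 + 240))*554 = (11*241)*554 = 2651*554 = 1468654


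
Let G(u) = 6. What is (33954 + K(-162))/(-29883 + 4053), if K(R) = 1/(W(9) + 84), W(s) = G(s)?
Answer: -3055861/2324700 ≈ -1.3145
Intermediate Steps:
W(s) = 6
K(R) = 1/90 (K(R) = 1/(6 + 84) = 1/90)
(33954 + K(-162))/(-29883 + 4053) = (33954 + 1/90)/(-29883 + 4053) = (3055861/90)/(-25830) = (3055861/90)*(-1/25830) = -3055861/2324700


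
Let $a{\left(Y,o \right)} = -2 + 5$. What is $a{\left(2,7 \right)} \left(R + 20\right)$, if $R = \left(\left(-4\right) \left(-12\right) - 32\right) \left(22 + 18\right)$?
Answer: $1980$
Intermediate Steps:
$a{\left(Y,o \right)} = 3$
$R = 640$ ($R = \left(48 - 32\right) 40 = 16 \cdot 40 = 640$)
$a{\left(2,7 \right)} \left(R + 20\right) = 3 \left(640 + 20\right) = 3 \cdot 660 = 1980$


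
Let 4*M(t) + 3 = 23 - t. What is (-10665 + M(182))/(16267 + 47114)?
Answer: -7137/42254 ≈ -0.16891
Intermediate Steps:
M(t) = 5 - t/4 (M(t) = -¾ + (23 - t)/4 = -¾ + (23/4 - t/4) = 5 - t/4)
(-10665 + M(182))/(16267 + 47114) = (-10665 + (5 - ¼*182))/(16267 + 47114) = (-10665 + (5 - 91/2))/63381 = (-10665 - 81/2)*(1/63381) = -21411/2*1/63381 = -7137/42254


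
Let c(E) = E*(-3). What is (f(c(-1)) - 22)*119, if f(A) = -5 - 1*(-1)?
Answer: -3094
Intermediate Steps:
c(E) = -3*E
f(A) = -4 (f(A) = -5 + 1 = -4)
(f(c(-1)) - 22)*119 = (-4 - 22)*119 = -26*119 = -3094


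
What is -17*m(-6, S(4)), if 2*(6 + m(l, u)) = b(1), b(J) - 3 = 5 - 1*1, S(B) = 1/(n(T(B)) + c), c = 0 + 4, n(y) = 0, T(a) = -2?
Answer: 85/2 ≈ 42.500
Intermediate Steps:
c = 4
S(B) = 1/4 (S(B) = 1/(0 + 4) = 1/4)
b(J) = 7 (b(J) = 3 + (5 - 1*1) = 3 + (5 - 1) = 3 + 4 = 7)
m(l, u) = -5/2 (m(l, u) = -6 + (1/2)*7 = -6 + 7/2 = -5/2)
-17*m(-6, S(4)) = -17*(-5/2) = 85/2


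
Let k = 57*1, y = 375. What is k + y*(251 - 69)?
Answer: 68307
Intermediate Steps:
k = 57
k + y*(251 - 69) = 57 + 375*(251 - 69) = 57 + 375*182 = 57 + 68250 = 68307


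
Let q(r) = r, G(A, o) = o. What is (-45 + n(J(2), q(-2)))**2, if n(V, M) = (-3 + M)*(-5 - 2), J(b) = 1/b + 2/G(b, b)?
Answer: 100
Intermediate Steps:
J(b) = 3/b (J(b) = 1/b + 2/b = 3/b)
n(V, M) = 21 - 7*M (n(V, M) = (-3 + M)*(-7) = 21 - 7*M)
(-45 + n(J(2), q(-2)))**2 = (-45 + (21 - 7*(-2)))**2 = (-45 + (21 + 14))**2 = (-45 + 35)**2 = (-10)**2 = 100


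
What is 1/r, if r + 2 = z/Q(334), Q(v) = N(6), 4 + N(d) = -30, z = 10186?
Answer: -17/5127 ≈ -0.0033158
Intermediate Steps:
N(d) = -34 (N(d) = -4 - 30 = -34)
Q(v) = -34
r = -5127/17 (r = -2 + 10186/(-34) = -2 + 10186*(-1/34) = -2 - 5093/17 = -5127/17 ≈ -301.59)
1/r = 1/(-5127/17) = -17/5127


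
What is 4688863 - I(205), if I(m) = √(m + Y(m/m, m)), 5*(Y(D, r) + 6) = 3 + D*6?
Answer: 4688863 - 2*√1255/5 ≈ 4.6888e+6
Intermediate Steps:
Y(D, r) = -27/5 + 6*D/5 (Y(D, r) = -6 + (3 + D*6)/5 = -6 + (3 + 6*D)/5 = -6 + (⅗ + 6*D/5) = -27/5 + 6*D/5)
I(m) = √(-21/5 + m) (I(m) = √(m + (-27/5 + 6*(m/m)/5)) = √(m + (-27/5 + (6/5)*1)) = √(m + (-27/5 + 6/5)) = √(m - 21/5) = √(-21/5 + m))
4688863 - I(205) = 4688863 - √(-105 + 25*205)/5 = 4688863 - √(-105 + 5125)/5 = 4688863 - √5020/5 = 4688863 - 2*√1255/5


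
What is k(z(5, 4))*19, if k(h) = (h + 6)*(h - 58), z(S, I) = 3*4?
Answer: -15732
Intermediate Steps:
z(S, I) = 12
k(h) = (-58 + h)*(6 + h) (k(h) = (6 + h)*(-58 + h) = (-58 + h)*(6 + h))
k(z(5, 4))*19 = (-348 + 12² - 52*12)*19 = (-348 + 144 - 624)*19 = -828*19 = -15732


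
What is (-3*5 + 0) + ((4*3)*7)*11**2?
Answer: 10149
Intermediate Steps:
(-3*5 + 0) + ((4*3)*7)*11**2 = (-15 + 0) + (12*7)*121 = -15 + 84*121 = -15 + 10164 = 10149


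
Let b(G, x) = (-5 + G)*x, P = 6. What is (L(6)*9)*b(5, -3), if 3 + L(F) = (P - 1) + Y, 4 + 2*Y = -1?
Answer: 0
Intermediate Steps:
b(G, x) = x*(-5 + G)
Y = -5/2 (Y = -2 + (1/2)*(-1) = -2 - 1/2 = -5/2 ≈ -2.5000)
L(F) = -1/2 (L(F) = -3 + ((6 - 1) - 5/2) = -3 + (5 - 5/2) = -3 + 5/2 = -1/2)
(L(6)*9)*b(5, -3) = (-1/2*9)*(-3*(-5 + 5)) = -(-27)*0/2 = -9/2*0 = 0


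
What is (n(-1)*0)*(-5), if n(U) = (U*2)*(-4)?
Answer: 0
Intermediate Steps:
n(U) = -8*U (n(U) = (2*U)*(-4) = -8*U)
(n(-1)*0)*(-5) = (-8*(-1)*0)*(-5) = (8*0)*(-5) = 0*(-5) = 0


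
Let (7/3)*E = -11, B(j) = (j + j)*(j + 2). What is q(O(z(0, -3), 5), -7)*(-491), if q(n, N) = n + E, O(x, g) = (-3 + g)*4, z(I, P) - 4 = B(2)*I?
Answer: -11293/7 ≈ -1613.3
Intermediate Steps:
B(j) = 2*j*(2 + j) (B(j) = (2*j)*(2 + j) = 2*j*(2 + j))
E = -33/7 (E = (3/7)*(-11) = -33/7 ≈ -4.7143)
z(I, P) = 4 + 16*I (z(I, P) = 4 + (2*2*(2 + 2))*I = 4 + (2*2*4)*I = 4 + 16*I)
O(x, g) = -12 + 4*g
q(n, N) = -33/7 + n (q(n, N) = n - 33/7 = -33/7 + n)
q(O(z(0, -3), 5), -7)*(-491) = (-33/7 + (-12 + 4*5))*(-491) = (-33/7 + (-12 + 20))*(-491) = (-33/7 + 8)*(-491) = (23/7)*(-491) = -11293/7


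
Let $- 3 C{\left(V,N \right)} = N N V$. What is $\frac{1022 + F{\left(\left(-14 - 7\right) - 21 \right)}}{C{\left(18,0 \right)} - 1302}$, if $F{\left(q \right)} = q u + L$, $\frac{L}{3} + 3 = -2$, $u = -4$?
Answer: $- \frac{1175}{1302} \approx -0.90246$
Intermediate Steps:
$C{\left(V,N \right)} = - \frac{V N^{2}}{3}$ ($C{\left(V,N \right)} = - \frac{N N V}{3} = - \frac{N^{2} V}{3} = - \frac{V N^{2}}{3}$)
$L = -15$ ($L = -9 + 3 \left(-2\right) = -9 - 6 = -15$)
$F{\left(q \right)} = -15 - 4 q$ ($F{\left(q \right)} = q \left(-4\right) - 15 = - 4 q - 15 = -15 - 4 q$)
$\frac{1022 + F{\left(\left(-14 - 7\right) - 21 \right)}}{C{\left(18,0 \right)} - 1302} = \frac{1022 - \left(15 + 4 \left(\left(-14 - 7\right) - 21\right)\right)}{\left(- \frac{1}{3}\right) 18 \cdot 0^{2} - 1302} = \frac{1022 - \left(15 + 4 \left(-21 - 21\right)\right)}{\left(- \frac{1}{3}\right) 18 \cdot 0 - 1302} = \frac{1022 - -153}{0 - 1302} = \frac{1022 + \left(-15 + 168\right)}{-1302} = \left(1022 + 153\right) \left(- \frac{1}{1302}\right) = 1175 \left(- \frac{1}{1302}\right) = - \frac{1175}{1302}$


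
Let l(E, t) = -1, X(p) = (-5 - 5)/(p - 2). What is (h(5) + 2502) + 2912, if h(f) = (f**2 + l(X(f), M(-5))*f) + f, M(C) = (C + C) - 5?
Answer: 5439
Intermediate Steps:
M(C) = -5 + 2*C (M(C) = 2*C - 5 = -5 + 2*C)
X(p) = -10/(-2 + p)
h(f) = f**2 (h(f) = (f**2 - f) + f = f**2)
(h(5) + 2502) + 2912 = (5**2 + 2502) + 2912 = (25 + 2502) + 2912 = 2527 + 2912 = 5439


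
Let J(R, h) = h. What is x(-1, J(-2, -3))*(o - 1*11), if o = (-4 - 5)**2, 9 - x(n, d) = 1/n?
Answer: 700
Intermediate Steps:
x(n, d) = 9 - 1/n
o = 81 (o = (-9)**2 = 81)
x(-1, J(-2, -3))*(o - 1*11) = (9 - 1/(-1))*(81 - 1*11) = (9 - 1*(-1))*(81 - 11) = (9 + 1)*70 = 10*70 = 700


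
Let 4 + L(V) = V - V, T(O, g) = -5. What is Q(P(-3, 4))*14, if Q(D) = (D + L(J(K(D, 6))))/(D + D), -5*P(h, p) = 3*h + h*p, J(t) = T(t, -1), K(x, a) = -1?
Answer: ⅓ ≈ 0.33333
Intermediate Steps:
J(t) = -5
L(V) = -4 (L(V) = -4 + (V - V) = -4 + 0 = -4)
P(h, p) = -3*h/5 - h*p/5 (P(h, p) = -(3*h + h*p)/5 = -3*h/5 - h*p/5)
Q(D) = (-4 + D)/(2*D) (Q(D) = (D - 4)/(D + D) = (-4 + D)/((2*D)) = (-4 + D)*(1/(2*D)) = (-4 + D)/(2*D))
Q(P(-3, 4))*14 = ((-4 - ⅕*(-3)*(3 + 4))/(2*((-⅕*(-3)*(3 + 4)))))*14 = ((-4 - ⅕*(-3)*7)/(2*((-⅕*(-3)*7))))*14 = ((-4 + 21/5)/(2*(21/5)))*14 = ((½)*(5/21)*(⅕))*14 = (1/42)*14 = ⅓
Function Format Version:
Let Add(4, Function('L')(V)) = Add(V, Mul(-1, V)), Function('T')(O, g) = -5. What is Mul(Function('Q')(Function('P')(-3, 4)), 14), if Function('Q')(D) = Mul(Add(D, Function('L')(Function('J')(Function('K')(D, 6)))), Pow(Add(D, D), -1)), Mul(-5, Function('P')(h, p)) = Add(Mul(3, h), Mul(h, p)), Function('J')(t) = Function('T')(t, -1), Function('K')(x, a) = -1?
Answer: Rational(1, 3) ≈ 0.33333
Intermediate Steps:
Function('J')(t) = -5
Function('L')(V) = -4 (Function('L')(V) = Add(-4, Add(V, Mul(-1, V))) = Add(-4, 0) = -4)
Function('P')(h, p) = Add(Mul(Rational(-3, 5), h), Mul(Rational(-1, 5), h, p)) (Function('P')(h, p) = Mul(Rational(-1, 5), Add(Mul(3, h), Mul(h, p))) = Add(Mul(Rational(-3, 5), h), Mul(Rational(-1, 5), h, p)))
Function('Q')(D) = Mul(Rational(1, 2), Pow(D, -1), Add(-4, D)) (Function('Q')(D) = Mul(Add(D, -4), Pow(Add(D, D), -1)) = Mul(Add(-4, D), Pow(Mul(2, D), -1)) = Mul(Add(-4, D), Mul(Rational(1, 2), Pow(D, -1))) = Mul(Rational(1, 2), Pow(D, -1), Add(-4, D)))
Mul(Function('Q')(Function('P')(-3, 4)), 14) = Mul(Mul(Rational(1, 2), Pow(Mul(Rational(-1, 5), -3, Add(3, 4)), -1), Add(-4, Mul(Rational(-1, 5), -3, Add(3, 4)))), 14) = Mul(Mul(Rational(1, 2), Pow(Mul(Rational(-1, 5), -3, 7), -1), Add(-4, Mul(Rational(-1, 5), -3, 7))), 14) = Mul(Mul(Rational(1, 2), Pow(Rational(21, 5), -1), Add(-4, Rational(21, 5))), 14) = Mul(Mul(Rational(1, 2), Rational(5, 21), Rational(1, 5)), 14) = Mul(Rational(1, 42), 14) = Rational(1, 3)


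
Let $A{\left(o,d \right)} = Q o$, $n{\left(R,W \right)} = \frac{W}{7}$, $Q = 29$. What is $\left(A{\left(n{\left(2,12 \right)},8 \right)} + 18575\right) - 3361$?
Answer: $\frac{106846}{7} \approx 15264.0$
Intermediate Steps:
$n{\left(R,W \right)} = \frac{W}{7}$ ($n{\left(R,W \right)} = W \frac{1}{7} = \frac{W}{7}$)
$A{\left(o,d \right)} = 29 o$
$\left(A{\left(n{\left(2,12 \right)},8 \right)} + 18575\right) - 3361 = \left(29 \cdot \frac{1}{7} \cdot 12 + 18575\right) - 3361 = \left(29 \cdot \frac{12}{7} + 18575\right) - 3361 = \left(\frac{348}{7} + 18575\right) - 3361 = \frac{130373}{7} - 3361 = \frac{106846}{7}$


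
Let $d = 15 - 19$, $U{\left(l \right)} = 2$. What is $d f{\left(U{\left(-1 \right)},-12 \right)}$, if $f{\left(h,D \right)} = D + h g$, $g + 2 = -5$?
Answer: $104$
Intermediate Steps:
$g = -7$ ($g = -2 - 5 = -7$)
$f{\left(h,D \right)} = D - 7 h$ ($f{\left(h,D \right)} = D + h \left(-7\right) = D - 7 h$)
$d = -4$ ($d = 15 - 19 = -4$)
$d f{\left(U{\left(-1 \right)},-12 \right)} = - 4 \left(-12 - 14\right) = \left(-4\right) \left(-26\right) = 104$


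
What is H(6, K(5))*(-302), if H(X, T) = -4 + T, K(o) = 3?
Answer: 302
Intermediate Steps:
H(6, K(5))*(-302) = (-4 + 3)*(-302) = -1*(-302) = 302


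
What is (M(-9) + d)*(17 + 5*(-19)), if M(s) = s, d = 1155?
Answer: -89388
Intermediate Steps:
(M(-9) + d)*(17 + 5*(-19)) = (-9 + 1155)*(17 + 5*(-19)) = 1146*(17 - 95) = 1146*(-78) = -89388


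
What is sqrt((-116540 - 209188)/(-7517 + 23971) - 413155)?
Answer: I*sqrt(27965128306123)/8227 ≈ 642.79*I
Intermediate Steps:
sqrt((-116540 - 209188)/(-7517 + 23971) - 413155) = sqrt(-325728/16454 - 413155) = sqrt(-325728*1/16454 - 413155) = sqrt(-162864/8227 - 413155) = sqrt(-3399189049/8227) = I*sqrt(27965128306123)/8227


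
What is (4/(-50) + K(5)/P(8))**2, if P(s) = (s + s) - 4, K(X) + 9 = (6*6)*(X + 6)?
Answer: 10349089/10000 ≈ 1034.9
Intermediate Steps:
K(X) = 207 + 36*X (K(X) = -9 + (6*6)*(X + 6) = -9 + 36*(6 + X) = -9 + (216 + 36*X) = 207 + 36*X)
P(s) = -4 + 2*s (P(s) = 2*s - 4 = -4 + 2*s)
(4/(-50) + K(5)/P(8))**2 = (4/(-50) + (207 + 36*5)/(-4 + 2*8))**2 = (4*(-1/50) + (207 + 180)/(-4 + 16))**2 = (-2/25 + 387/12)**2 = (-2/25 + 387*(1/12))**2 = (-2/25 + 129/4)**2 = (3217/100)**2 = 10349089/10000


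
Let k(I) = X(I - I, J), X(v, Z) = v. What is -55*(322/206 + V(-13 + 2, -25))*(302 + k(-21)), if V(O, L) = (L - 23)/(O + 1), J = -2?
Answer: -10886194/103 ≈ -1.0569e+5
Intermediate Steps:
k(I) = 0 (k(I) = I - I = 0)
V(O, L) = (-23 + L)/(1 + O)
-55*(322/206 + V(-13 + 2, -25))*(302 + k(-21)) = -55*(322/206 + (-23 - 25)/(1 + (-13 + 2)))*(302 + 0) = -55*(322*(1/206) - 48/(1 - 11))*302 = -55*(161/103 - 48/(-10))*302 = -55*(161/103 - 1/10*(-48))*302 = -55*(161/103 + 24/5)*302 = -36047*302/103 = -55*989654/515 = -10886194/103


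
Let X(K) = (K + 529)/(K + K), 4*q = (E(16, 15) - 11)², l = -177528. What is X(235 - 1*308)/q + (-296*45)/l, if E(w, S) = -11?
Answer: 3215799/65337701 ≈ 0.049218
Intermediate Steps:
q = 121 (q = (-11 - 11)²/4 = (¼)*(-22)² = (¼)*484 = 121)
X(K) = (529 + K)/(2*K) (X(K) = (529 + K)/((2*K)) = (529 + K)*(1/(2*K)) = (529 + K)/(2*K))
X(235 - 1*308)/q + (-296*45)/l = ((529 + (235 - 1*308))/(2*(235 - 1*308)))/121 - 296*45/(-177528) = ((529 + (235 - 308))/(2*(235 - 308)))*(1/121) - 13320*(-1/177528) = ((½)*(529 - 73)/(-73))*(1/121) + 555/7397 = ((½)*(-1/73)*456)*(1/121) + 555/7397 = -228/73*1/121 + 555/7397 = -228/8833 + 555/7397 = 3215799/65337701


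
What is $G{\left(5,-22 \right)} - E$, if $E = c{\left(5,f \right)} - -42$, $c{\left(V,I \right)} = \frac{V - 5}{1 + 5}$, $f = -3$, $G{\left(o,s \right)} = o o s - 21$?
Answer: $-613$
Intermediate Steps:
$G{\left(o,s \right)} = -21 + s o^{2}$ ($G{\left(o,s \right)} = o^{2} s - 21 = s o^{2} - 21 = -21 + s o^{2}$)
$c{\left(V,I \right)} = - \frac{5}{6} + \frac{V}{6}$ ($c{\left(V,I \right)} = \frac{-5 + V}{6} = \left(-5 + V\right) \frac{1}{6} = - \frac{5}{6} + \frac{V}{6}$)
$E = 42$ ($E = \left(- \frac{5}{6} + \frac{1}{6} \cdot 5\right) - -42 = \left(- \frac{5}{6} + \frac{5}{6}\right) + 42 = 0 + 42 = 42$)
$G{\left(5,-22 \right)} - E = \left(-21 - 22 \cdot 5^{2}\right) - 42 = \left(-21 - 550\right) - 42 = -571 - 42 = -613$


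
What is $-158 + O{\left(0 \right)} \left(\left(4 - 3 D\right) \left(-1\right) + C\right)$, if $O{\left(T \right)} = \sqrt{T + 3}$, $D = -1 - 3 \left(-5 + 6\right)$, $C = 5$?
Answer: $-158 - 11 \sqrt{3} \approx -177.05$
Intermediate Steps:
$D = -4$ ($D = -1 - 3 \cdot 1 = -1 - 3 = -4$)
$O{\left(T \right)} = \sqrt{3 + T}$
$-158 + O{\left(0 \right)} \left(\left(4 - 3 D\right) \left(-1\right) + C\right) = -158 + \sqrt{3 + 0} \left(\left(4 - -12\right) \left(-1\right) + 5\right) = -158 + \sqrt{3} \left(\left(4 + 12\right) \left(-1\right) + 5\right) = -158 + \sqrt{3} \left(16 \left(-1\right) + 5\right) = -158 + \sqrt{3} \left(-16 + 5\right) = -158 + \sqrt{3} \left(-11\right) = -158 - 11 \sqrt{3}$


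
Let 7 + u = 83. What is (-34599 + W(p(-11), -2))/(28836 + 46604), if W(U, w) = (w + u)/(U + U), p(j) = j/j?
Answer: -17281/37720 ≈ -0.45814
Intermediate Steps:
u = 76 (u = -7 + 83 = 76)
p(j) = 1
W(U, w) = (76 + w)/(2*U) (W(U, w) = (w + 76)/(U + U) = (76 + w)/((2*U)) = (76 + w)*(1/(2*U)) = (76 + w)/(2*U))
(-34599 + W(p(-11), -2))/(28836 + 46604) = (-34599 + (½)*(76 - 2)/1)/(28836 + 46604) = (-34599 + (½)*1*74)/75440 = (-34599 + 37)*(1/75440) = -34562*1/75440 = -17281/37720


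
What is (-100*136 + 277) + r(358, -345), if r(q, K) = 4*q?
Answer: -11891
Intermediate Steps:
(-100*136 + 277) + r(358, -345) = (-100*136 + 277) + 4*358 = (-13600 + 277) + 1432 = -13323 + 1432 = -11891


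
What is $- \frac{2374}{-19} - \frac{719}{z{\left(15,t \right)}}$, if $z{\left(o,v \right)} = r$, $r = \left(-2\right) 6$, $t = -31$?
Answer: $\frac{42149}{228} \approx 184.86$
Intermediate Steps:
$r = -12$
$z{\left(o,v \right)} = -12$
$- \frac{2374}{-19} - \frac{719}{z{\left(15,t \right)}} = - \frac{2374}{-19} - \frac{719}{-12} = \left(-2374\right) \left(- \frac{1}{19}\right) - - \frac{719}{12} = \frac{2374}{19} + \frac{719}{12} = \frac{42149}{228}$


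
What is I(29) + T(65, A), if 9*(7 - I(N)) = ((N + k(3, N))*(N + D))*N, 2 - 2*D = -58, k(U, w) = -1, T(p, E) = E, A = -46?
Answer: -48259/9 ≈ -5362.1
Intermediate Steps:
D = 30 (D = 1 - 1/2*(-58) = 1 + 29 = 30)
I(N) = 7 - N*(-1 + N)*(30 + N)/9 (I(N) = 7 - (N - 1)*(N + 30)*N/9 = 7 - (-1 + N)*(30 + N)*N/9 = 7 - N*(-1 + N)*(30 + N)/9)
I(29) + T(65, A) = (7 - 29/9*29**2 - 1/9*29**3 + (10/3)*29) - 46 = (7 - 29/9*841 - 1/9*24389 + 290/3) - 46 = (7 - 24389/9 - 24389/9 + 290/3) - 46 = -47845/9 - 46 = -48259/9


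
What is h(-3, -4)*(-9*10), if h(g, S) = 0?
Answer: 0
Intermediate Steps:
h(-3, -4)*(-9*10) = 0*(-9*10) = 0*(-90) = 0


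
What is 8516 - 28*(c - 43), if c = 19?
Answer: 9188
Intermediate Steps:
8516 - 28*(c - 43) = 8516 - 28*(19 - 43) = 8516 - 28*(-24) = 8516 + 672 = 9188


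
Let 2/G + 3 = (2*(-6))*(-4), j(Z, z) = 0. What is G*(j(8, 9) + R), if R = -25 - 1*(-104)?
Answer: 158/45 ≈ 3.5111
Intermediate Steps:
R = 79 (R = -25 + 104 = 79)
G = 2/45 (G = 2/(-3 + (2*(-6))*(-4)) = 2/(-3 - 12*(-4)) = 2/(-3 + 48) = 2/45 ≈ 0.044444)
G*(j(8, 9) + R) = 2*(0 + 79)/45 = (2/45)*79 = 158/45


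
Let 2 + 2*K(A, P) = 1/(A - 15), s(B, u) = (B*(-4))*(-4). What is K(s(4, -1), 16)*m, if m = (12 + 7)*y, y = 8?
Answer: -7372/49 ≈ -150.45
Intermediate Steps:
s(B, u) = 16*B (s(B, u) = -4*B*(-4) = 16*B)
K(A, P) = -1 + 1/(2*(-15 + A)) (K(A, P) = -1 + 1/(2*(A - 15)) = -1 + 1/(2*(-15 + A)))
m = 152 (m = (12 + 7)*8 = 19*8 = 152)
K(s(4, -1), 16)*m = ((31/2 - 16*4)/(-15 + 16*4))*152 = ((31/2 - 1*64)/(-15 + 64))*152 = ((31/2 - 64)/49)*152 = ((1/49)*(-97/2))*152 = -97/98*152 = -7372/49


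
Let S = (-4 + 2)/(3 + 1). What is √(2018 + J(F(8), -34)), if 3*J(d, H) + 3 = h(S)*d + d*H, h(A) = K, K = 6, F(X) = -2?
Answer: √18321/3 ≈ 45.118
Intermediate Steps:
S = -½ (S = -2/4 = -2*¼ = -½ ≈ -0.50000)
h(A) = 6
J(d, H) = -1 + 2*d + H*d/3 (J(d, H) = -1 + (6*d + d*H)/3 = -1 + (6*d + H*d)/3 = -1 + (2*d + H*d/3) = -1 + 2*d + H*d/3)
√(2018 + J(F(8), -34)) = √(2018 + (-1 + 2*(-2) + (⅓)*(-34)*(-2))) = √(2018 + (-1 - 4 + 68/3)) = √(2018 + 53/3) = √(6107/3) = √18321/3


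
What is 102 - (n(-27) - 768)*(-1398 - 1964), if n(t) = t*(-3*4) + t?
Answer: -1583400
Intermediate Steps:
n(t) = -11*t (n(t) = t*(-12) + t = -12*t + t = -11*t)
102 - (n(-27) - 768)*(-1398 - 1964) = 102 - (-11*(-27) - 768)*(-1398 - 1964) = 102 - (297 - 768)*(-3362) = 102 - (-471)*(-3362) = 102 - 1*1583502 = 102 - 1583502 = -1583400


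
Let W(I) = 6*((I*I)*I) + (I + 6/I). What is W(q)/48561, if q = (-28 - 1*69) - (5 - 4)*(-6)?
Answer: -411458053/4419051 ≈ -93.110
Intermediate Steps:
q = -91 (q = (-28 - 69) - (-6) = -97 - 1*(-6) = -97 + 6 = -91)
W(I) = I + 6/I + 6*I³ (W(I) = 6*(I²*I) + (I + 6/I) = 6*I³ + (I + 6/I) = I + 6/I + 6*I³)
W(q)/48561 = (-91 + 6/(-91) + 6*(-91)³)/48561 = (-91 + 6*(-1/91) + 6*(-753571))*(1/48561) = (-91 - 6/91 - 4521426)*(1/48561) = -411458053/91*1/48561 = -411458053/4419051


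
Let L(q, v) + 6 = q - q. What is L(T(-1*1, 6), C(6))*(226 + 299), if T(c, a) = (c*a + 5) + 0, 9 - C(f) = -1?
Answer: -3150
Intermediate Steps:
C(f) = 10 (C(f) = 9 - 1*(-1) = 9 + 1 = 10)
T(c, a) = 5 + a*c (T(c, a) = (a*c + 5) + 0 = (5 + a*c) + 0 = 5 + a*c)
L(q, v) = -6 (L(q, v) = -6 + (q - q) = -6 + 0 = -6)
L(T(-1*1, 6), C(6))*(226 + 299) = -6*(226 + 299) = -6*525 = -3150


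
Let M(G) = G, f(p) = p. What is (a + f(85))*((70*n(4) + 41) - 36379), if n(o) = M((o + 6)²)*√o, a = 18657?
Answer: -418658796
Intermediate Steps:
n(o) = √o*(6 + o)² (n(o) = (o + 6)²*√o = (6 + o)²*√o = √o*(6 + o)²)
(a + f(85))*((70*n(4) + 41) - 36379) = (18657 + 85)*((70*(√4*(6 + 4)²) + 41) - 36379) = 18742*((70*(2*10²) + 41) - 36379) = 18742*((70*(2*100) + 41) - 36379) = 18742*((70*200 + 41) - 36379) = 18742*((14000 + 41) - 36379) = 18742*(14041 - 36379) = 18742*(-22338) = -418658796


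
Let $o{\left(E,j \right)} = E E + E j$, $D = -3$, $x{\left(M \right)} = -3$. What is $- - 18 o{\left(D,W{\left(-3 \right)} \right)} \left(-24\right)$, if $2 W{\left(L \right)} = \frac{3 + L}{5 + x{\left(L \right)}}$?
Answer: $-3888$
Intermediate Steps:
$W{\left(L \right)} = \frac{3}{4} + \frac{L}{4}$ ($W{\left(L \right)} = \frac{\left(3 + L\right) \frac{1}{5 - 3}}{2} = \frac{\left(3 + L\right) \frac{1}{2}}{2} = \frac{\frac{3}{2} + \frac{L}{2}}{2} = \frac{3}{4} + \frac{L}{4}$)
$o{\left(E,j \right)} = E^{2} + E j$
$- - 18 o{\left(D,W{\left(-3 \right)} \right)} \left(-24\right) = - - 18 \left(- 3 \left(-3 + \left(\frac{3}{4} + \frac{1}{4} \left(-3\right)\right)\right)\right) \left(-24\right) = - - 18 \left(- 3 \left(-3 + \left(\frac{3}{4} - \frac{3}{4}\right)\right)\right) \left(-24\right) = - - 18 \left(- 3 \left(-3 + 0\right)\right) \left(-24\right) = - - 18 \left(\left(-3\right) \left(-3\right)\right) \left(-24\right) = - \left(-18\right) 9 \left(-24\right) = - \left(-162\right) \left(-24\right) = \left(-1\right) 3888 = -3888$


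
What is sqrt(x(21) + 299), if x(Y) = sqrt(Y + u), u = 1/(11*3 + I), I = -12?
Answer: sqrt(131859 + 21*sqrt(9282))/21 ≈ 17.424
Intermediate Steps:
u = 1/21 (u = 1/(11*3 - 12) = 1/(33 - 12) = 1/21 ≈ 0.047619)
x(Y) = sqrt(1/21 + Y) (x(Y) = sqrt(Y + 1/21) = sqrt(1/21 + Y))
sqrt(x(21) + 299) = sqrt(sqrt(21 + 441*21)/21 + 299) = sqrt(sqrt(21 + 9261)/21 + 299) = sqrt(sqrt(9282)/21 + 299) = sqrt(299 + sqrt(9282)/21)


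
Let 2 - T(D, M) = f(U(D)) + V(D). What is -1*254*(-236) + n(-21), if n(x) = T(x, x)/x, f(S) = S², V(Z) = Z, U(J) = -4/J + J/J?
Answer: 555131866/9261 ≈ 59943.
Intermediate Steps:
U(J) = 1 - 4/J (U(J) = -4/J + 1 = 1 - 4/J)
T(D, M) = 2 - D - (-4 + D)²/D² (T(D, M) = 2 - (((-4 + D)/D)² + D) = 2 - ((-4 + D)²/D² + D) = 2 - (D + (-4 + D)²/D²) = 2 + (-D - (-4 + D)²/D²) = 2 - D - (-4 + D)²/D²)
n(x) = (2 - x - (-4 + x)²/x²)/x
-1*254*(-236) + n(-21) = -1*254*(-236) + (-1 + 2/(-21) - 1*(-4 - 21)²/(-21)³) = -254*(-236) + (-1 + 2*(-1/21) - 1*(-1/9261)*(-25)²) = 59944 + (-1 - 2/21 - 1*(-1/9261)*625) = 59944 + (-1 - 2/21 + 625/9261) = 59944 - 9518/9261 = 555131866/9261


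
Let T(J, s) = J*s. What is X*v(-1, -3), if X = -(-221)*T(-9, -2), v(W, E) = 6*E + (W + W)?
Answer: -79560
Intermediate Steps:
v(W, E) = 2*W + 6*E (v(W, E) = 6*E + 2*W = 2*W + 6*E)
X = 3978 (X = -(-221)*(-9*(-2)) = -(-221)*18 = -1*(-3978) = 3978)
X*v(-1, -3) = 3978*(2*(-1) + 6*(-3)) = 3978*(-2 - 18) = 3978*(-20) = -79560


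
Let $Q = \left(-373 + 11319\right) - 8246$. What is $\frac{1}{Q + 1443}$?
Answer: $\frac{1}{4143} \approx 0.00024137$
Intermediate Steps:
$Q = 2700$ ($Q = 10946 - 8246 = 2700$)
$\frac{1}{Q + 1443} = \frac{1}{2700 + 1443} = \frac{1}{4143}$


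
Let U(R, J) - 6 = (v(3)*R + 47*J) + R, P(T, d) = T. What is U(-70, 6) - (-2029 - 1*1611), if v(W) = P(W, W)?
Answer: 3648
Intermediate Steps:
v(W) = W
U(R, J) = 6 + 4*R + 47*J (U(R, J) = 6 + ((3*R + 47*J) + R) = 6 + (4*R + 47*J) = 6 + 4*R + 47*J)
U(-70, 6) - (-2029 - 1*1611) = (6 + 4*(-70) + 47*6) - (-2029 - 1*1611) = (6 - 280 + 282) - (-2029 - 1611) = 8 - 1*(-3640) = 8 + 3640 = 3648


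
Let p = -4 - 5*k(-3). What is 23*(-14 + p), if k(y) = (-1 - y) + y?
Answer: -299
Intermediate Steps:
k(y) = -1
p = 1 (p = -4 - 5*(-1) = -4 + 5 = 1)
23*(-14 + p) = 23*(-14 + 1) = 23*(-13) = -299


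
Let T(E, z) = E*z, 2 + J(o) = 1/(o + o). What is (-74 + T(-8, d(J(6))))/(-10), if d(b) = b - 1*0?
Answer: 88/15 ≈ 5.8667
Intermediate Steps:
J(o) = -2 + 1/(2*o) (J(o) = -2 + 1/(o + o) = -2 + 1/(2*o))
d(b) = b (d(b) = b + 0 = b)
(-74 + T(-8, d(J(6))))/(-10) = (-74 - 8*(-2 + (1/2)/6))/(-10) = -(-74 - 8*(-2 + (1/2)*(1/6)))/10 = -(-74 - 8*(-2 + 1/12))/10 = -(-74 - 8*(-23/12))/10 = -(-74 + 46/3)/10 = -1/10*(-176/3) = 88/15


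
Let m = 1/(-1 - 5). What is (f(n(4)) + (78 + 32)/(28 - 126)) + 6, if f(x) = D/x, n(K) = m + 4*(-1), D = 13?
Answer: 2153/1225 ≈ 1.7576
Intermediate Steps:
m = -⅙ (m = 1/(-6) = -⅙ ≈ -0.16667)
n(K) = -25/6 (n(K) = -⅙ + 4*(-1) = -⅙ - 4 = -25/6)
f(x) = 13/x
(f(n(4)) + (78 + 32)/(28 - 126)) + 6 = (13/(-25/6) + (78 + 32)/(28 - 126)) + 6 = (13*(-6/25) + 110/(-98)) + 6 = (-78/25 + 110*(-1/98)) + 6 = (-78/25 - 55/49) + 6 = -5197/1225 + 6 = 2153/1225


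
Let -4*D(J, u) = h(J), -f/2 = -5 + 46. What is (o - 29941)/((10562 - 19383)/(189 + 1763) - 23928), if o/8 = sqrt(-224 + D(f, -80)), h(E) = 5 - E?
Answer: 58444832/46716277 - 7808*I*sqrt(983)/46716277 ≈ 1.2511 - 0.0052402*I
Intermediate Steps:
f = -82 (f = -2*(-5 + 46) = -2*41 = -82)
D(J, u) = -5/4 + J/4 (D(J, u) = -(5 - J)/4 = -5/4 + J/4)
o = 4*I*sqrt(983) (o = 8*sqrt(-224 + (-5/4 + (1/4)*(-82))) = 8*sqrt(-224 + (-5/4 - 41/2)) = 8*sqrt(-224 - 87/4) = 8*sqrt(-983/4) = 8*(I*sqrt(983)/2) = 4*I*sqrt(983) ≈ 125.41*I)
(o - 29941)/((10562 - 19383)/(189 + 1763) - 23928) = (4*I*sqrt(983) - 29941)/((10562 - 19383)/(189 + 1763) - 23928) = (-29941 + 4*I*sqrt(983))/(-8821/1952 - 23928) = (-29941 + 4*I*sqrt(983))/(-46716277/1952) = (-29941 + 4*I*sqrt(983))*(-1952/46716277) = 58444832/46716277 - 7808*I*sqrt(983)/46716277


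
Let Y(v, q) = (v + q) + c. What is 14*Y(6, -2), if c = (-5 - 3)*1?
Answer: -56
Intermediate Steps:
c = -8 (c = -8*1 = -8)
Y(v, q) = -8 + q + v (Y(v, q) = (v + q) - 8 = (q + v) - 8 = -8 + q + v)
14*Y(6, -2) = 14*(-8 - 2 + 6) = 14*(-4) = -56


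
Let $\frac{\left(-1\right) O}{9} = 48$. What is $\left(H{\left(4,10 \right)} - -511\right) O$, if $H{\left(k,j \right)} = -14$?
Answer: $-214704$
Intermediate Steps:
$O = -432$ ($O = \left(-9\right) 48 = -432$)
$\left(H{\left(4,10 \right)} - -511\right) O = \left(-14 - -511\right) \left(-432\right) = \left(-14 + 511\right) \left(-432\right) = 497 \left(-432\right) = -214704$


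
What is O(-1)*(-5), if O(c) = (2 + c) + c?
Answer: 0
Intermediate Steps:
O(c) = 2 + 2*c
O(-1)*(-5) = (2 + 2*(-1))*(-5) = (2 - 2)*(-5) = 0*(-5) = 0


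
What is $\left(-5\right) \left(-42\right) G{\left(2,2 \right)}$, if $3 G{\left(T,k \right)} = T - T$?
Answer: $0$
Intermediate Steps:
$G{\left(T,k \right)} = 0$ ($G{\left(T,k \right)} = \frac{T - T}{3} = \frac{1}{3} \cdot 0 = 0$)
$\left(-5\right) \left(-42\right) G{\left(2,2 \right)} = \left(-5\right) \left(-42\right) 0 = 210 \cdot 0 = 0$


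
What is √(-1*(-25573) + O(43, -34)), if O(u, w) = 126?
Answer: √25699 ≈ 160.31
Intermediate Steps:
√(-1*(-25573) + O(43, -34)) = √(-1*(-25573) + 126) = √(25573 + 126) = √25699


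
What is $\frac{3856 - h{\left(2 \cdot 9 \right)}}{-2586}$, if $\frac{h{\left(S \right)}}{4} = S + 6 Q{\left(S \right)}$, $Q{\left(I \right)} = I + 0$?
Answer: $- \frac{1676}{1293} \approx -1.2962$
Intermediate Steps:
$Q{\left(I \right)} = I$
$h{\left(S \right)} = 28 S$ ($h{\left(S \right)} = 4 \left(S + 6 S\right) = 4 \cdot 7 S = 28 S$)
$\frac{3856 - h{\left(2 \cdot 9 \right)}}{-2586} = \frac{3856 - 28 \cdot 2 \cdot 9}{-2586} = \left(3856 - 28 \cdot 18\right) \left(- \frac{1}{2586}\right) = \left(3856 - 504\right) \left(- \frac{1}{2586}\right) = 3352 \left(- \frac{1}{2586}\right) = - \frac{1676}{1293}$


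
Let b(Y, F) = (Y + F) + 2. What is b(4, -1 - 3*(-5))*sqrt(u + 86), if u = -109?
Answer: 20*I*sqrt(23) ≈ 95.917*I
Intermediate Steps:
b(Y, F) = 2 + F + Y (b(Y, F) = (F + Y) + 2 = 2 + F + Y)
b(4, -1 - 3*(-5))*sqrt(u + 86) = (2 + (-1 - 3*(-5)) + 4)*sqrt(-109 + 86) = (2 + (-1 + 15) + 4)*sqrt(-23) = (2 + 14 + 4)*(I*sqrt(23)) = 20*(I*sqrt(23)) = 20*I*sqrt(23)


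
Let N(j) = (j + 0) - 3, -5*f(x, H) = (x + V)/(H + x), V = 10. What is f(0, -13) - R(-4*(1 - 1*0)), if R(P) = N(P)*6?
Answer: 548/13 ≈ 42.154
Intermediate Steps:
f(x, H) = -(10 + x)/(5*(H + x)) (f(x, H) = -(x + 10)/(5*(H + x)) = -(10 + x)/(5*(H + x)))
N(j) = -3 + j (N(j) = j - 3 = -3 + j)
R(P) = -18 + 6*P (R(P) = (-3 + P)*6 = -18 + 6*P)
f(0, -13) - R(-4*(1 - 1*0)) = (-2 - 1/5*0)/(-13 + 0) - (-18 + 6*(-4*(1 - 1*0))) = (-2 + 0)/(-13) - (-18 + 6*(-4*(1 + 0))) = -1/13*(-2) - (-18 + 6*(-4*1)) = 2/13 - (-18 + 6*(-4)) = 2/13 - (-18 - 24) = 2/13 - 1*(-42) = 2/13 + 42 = 548/13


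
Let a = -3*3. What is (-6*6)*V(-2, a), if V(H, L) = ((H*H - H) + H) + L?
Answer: 180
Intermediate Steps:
a = -9
V(H, L) = L + H² (V(H, L) = ((H² - H) + H) + L = H² + L = L + H²)
(-6*6)*V(-2, a) = (-6*6)*(-9 + (-2)²) = -36*(-9 + 4) = -36*(-5) = 180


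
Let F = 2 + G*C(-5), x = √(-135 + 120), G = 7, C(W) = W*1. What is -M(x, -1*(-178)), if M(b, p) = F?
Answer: 33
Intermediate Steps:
C(W) = W
x = I*√15 (x = √(-15) = I*√15 ≈ 3.873*I)
F = -33 (F = 2 + 7*(-5) = 2 - 35 = -33)
M(b, p) = -33
-M(x, -1*(-178)) = -1*(-33) = 33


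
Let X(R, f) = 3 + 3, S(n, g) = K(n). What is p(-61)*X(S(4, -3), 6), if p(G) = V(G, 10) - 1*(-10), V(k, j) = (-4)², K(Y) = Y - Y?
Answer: 156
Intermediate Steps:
K(Y) = 0
V(k, j) = 16
S(n, g) = 0
X(R, f) = 6
p(G) = 26 (p(G) = 16 - 1*(-10) = 16 + 10 = 26)
p(-61)*X(S(4, -3), 6) = 26*6 = 156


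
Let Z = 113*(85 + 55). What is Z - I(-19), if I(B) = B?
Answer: 15839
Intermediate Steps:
Z = 15820 (Z = 113*140 = 15820)
Z - I(-19) = 15820 - 1*(-19) = 15820 + 19 = 15839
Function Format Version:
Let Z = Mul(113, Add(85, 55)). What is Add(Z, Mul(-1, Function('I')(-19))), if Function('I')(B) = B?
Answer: 15839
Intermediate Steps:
Z = 15820 (Z = Mul(113, 140) = 15820)
Add(Z, Mul(-1, Function('I')(-19))) = Add(15820, Mul(-1, -19)) = Add(15820, 19) = 15839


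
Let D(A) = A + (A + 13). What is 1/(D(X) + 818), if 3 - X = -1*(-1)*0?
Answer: 1/837 ≈ 0.0011947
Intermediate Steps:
X = 3 (X = 3 - (-1*(-1))*0 = 3 - 0 = 3 - 1*0 = 3 + 0 = 3)
D(A) = 13 + 2*A (D(A) = A + (13 + A) = 13 + 2*A)
1/(D(X) + 818) = 1/((13 + 2*3) + 818) = 1/((13 + 6) + 818) = 1/(19 + 818) = 1/837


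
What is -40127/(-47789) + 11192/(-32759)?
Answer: 779665905/1565519851 ≈ 0.49802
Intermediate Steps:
-40127/(-47789) + 11192/(-32759) = -40127*(-1/47789) + 11192*(-1/32759) = 40127/47789 - 11192/32759 = 779665905/1565519851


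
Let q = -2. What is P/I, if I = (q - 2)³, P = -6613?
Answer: 6613/64 ≈ 103.33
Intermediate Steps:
I = -64 (I = (-2 - 2)³ = (-4)³ = -64)
P/I = -6613/(-64) = -6613*(-1/64) = 6613/64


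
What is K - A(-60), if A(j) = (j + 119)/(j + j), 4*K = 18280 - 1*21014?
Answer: -81961/120 ≈ -683.01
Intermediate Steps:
K = -1367/2 (K = (18280 - 1*21014)/4 = (18280 - 21014)/4 = (1/4)*(-2734) = -1367/2 ≈ -683.50)
A(j) = (119 + j)/(2*j) (A(j) = (119 + j)/((2*j)) = (119 + j)*(1/(2*j)) = (119 + j)/(2*j))
K - A(-60) = -1367/2 - (119 - 60)/(2*(-60)) = -1367/2 - (-1)*59/(2*60) = -1367/2 - 1*(-59/120) = -1367/2 + 59/120 = -81961/120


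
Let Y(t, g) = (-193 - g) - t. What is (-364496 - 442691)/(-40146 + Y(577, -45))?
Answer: 807187/40871 ≈ 19.750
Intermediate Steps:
Y(t, g) = -193 - g - t
(-364496 - 442691)/(-40146 + Y(577, -45)) = (-364496 - 442691)/(-40146 + (-193 - 1*(-45) - 1*577)) = -807187/(-40146 + (-193 + 45 - 577)) = -807187/(-40146 - 725) = -807187/(-40871) = -807187*(-1/40871) = 807187/40871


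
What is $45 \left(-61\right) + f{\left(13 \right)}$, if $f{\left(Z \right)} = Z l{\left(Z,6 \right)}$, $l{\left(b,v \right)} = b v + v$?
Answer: $-1653$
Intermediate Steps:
$l{\left(b,v \right)} = v + b v$
$f{\left(Z \right)} = Z \left(6 + 6 Z\right)$ ($f{\left(Z \right)} = Z 6 \left(1 + Z\right) = Z \left(6 + 6 Z\right)$)
$45 \left(-61\right) + f{\left(13 \right)} = 45 \left(-61\right) + 6 \cdot 13 \left(1 + 13\right) = -2745 + 6 \cdot 13 \cdot 14 = -2745 + 1092 = -1653$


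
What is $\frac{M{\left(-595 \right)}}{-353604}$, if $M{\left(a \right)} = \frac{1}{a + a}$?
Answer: $\frac{1}{420788760} \approx 2.3765 \cdot 10^{-9}$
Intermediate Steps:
$M{\left(a \right)} = \frac{1}{2 a}$
$\frac{M{\left(-595 \right)}}{-353604} = \frac{\frac{1}{2} \frac{1}{-595}}{-353604} = \frac{1}{2} \left(- \frac{1}{595}\right) \left(- \frac{1}{353604}\right) = \left(- \frac{1}{1190}\right) \left(- \frac{1}{353604}\right) = \frac{1}{420788760}$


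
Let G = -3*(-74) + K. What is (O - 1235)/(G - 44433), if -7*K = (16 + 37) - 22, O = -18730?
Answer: 139755/309508 ≈ 0.45154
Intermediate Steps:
K = -31/7 (K = -((16 + 37) - 22)/7 = -(53 - 22)/7 = -⅐*31 = -31/7 ≈ -4.4286)
G = 1523/7 (G = -3*(-74) - 31/7 = 222 - 31/7 = 1523/7 ≈ 217.57)
(O - 1235)/(G - 44433) = (-18730 - 1235)/(1523/7 - 44433) = -19965/(-309508/7) = -19965*(-7/309508) = 139755/309508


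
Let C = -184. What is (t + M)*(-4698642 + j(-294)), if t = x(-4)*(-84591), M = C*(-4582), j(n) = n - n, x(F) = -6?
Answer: -6346145639028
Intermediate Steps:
j(n) = 0
M = 843088 (M = -184*(-4582) = 843088)
t = 507546 (t = -6*(-84591) = 507546)
(t + M)*(-4698642 + j(-294)) = (507546 + 843088)*(-4698642 + 0) = 1350634*(-4698642) = -6346145639028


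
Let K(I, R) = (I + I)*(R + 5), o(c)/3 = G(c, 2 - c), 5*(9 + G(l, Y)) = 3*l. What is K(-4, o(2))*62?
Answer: 45632/5 ≈ 9126.4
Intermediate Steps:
G(l, Y) = -9 + 3*l/5 (G(l, Y) = -9 + (3*l)/5 = -9 + 3*l/5)
o(c) = -27 + 9*c/5 (o(c) = 3*(-9 + 3*c/5) = -27 + 9*c/5)
K(I, R) = 2*I*(5 + R) (K(I, R) = (2*I)*(5 + R) = 2*I*(5 + R))
K(-4, o(2))*62 = (2*(-4)*(5 + (-27 + (9/5)*2)))*62 = (2*(-4)*(5 + (-27 + 18/5)))*62 = (2*(-4)*(5 - 117/5))*62 = (2*(-4)*(-92/5))*62 = (736/5)*62 = 45632/5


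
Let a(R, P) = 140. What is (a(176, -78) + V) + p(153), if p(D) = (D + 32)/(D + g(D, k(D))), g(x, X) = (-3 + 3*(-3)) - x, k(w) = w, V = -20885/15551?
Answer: 22998125/186612 ≈ 123.24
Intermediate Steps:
V = -20885/15551 (V = -20885*1/15551 = -20885/15551 ≈ -1.3430)
g(x, X) = -12 - x (g(x, X) = (-3 - 9) - x = -12 - x)
p(D) = -8/3 - D/12 (p(D) = (D + 32)/(D + (-12 - D)) = (32 + D)/(-12) = (32 + D)*(-1/12) = -8/3 - D/12)
(a(176, -78) + V) + p(153) = (140 - 20885/15551) + (-8/3 - 1/12*153) = 2156255/15551 + (-8/3 - 51/4) = 2156255/15551 - 185/12 = 22998125/186612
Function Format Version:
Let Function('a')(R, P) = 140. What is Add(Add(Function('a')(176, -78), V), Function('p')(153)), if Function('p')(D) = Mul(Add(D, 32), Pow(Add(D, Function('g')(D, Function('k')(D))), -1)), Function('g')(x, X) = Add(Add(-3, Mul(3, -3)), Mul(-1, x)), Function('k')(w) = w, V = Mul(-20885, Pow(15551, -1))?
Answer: Rational(22998125, 186612) ≈ 123.24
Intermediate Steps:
V = Rational(-20885, 15551) (V = Mul(-20885, Rational(1, 15551)) = Rational(-20885, 15551) ≈ -1.3430)
Function('g')(x, X) = Add(-12, Mul(-1, x)) (Function('g')(x, X) = Add(Add(-3, -9), Mul(-1, x)) = Add(-12, Mul(-1, x)))
Function('p')(D) = Add(Rational(-8, 3), Mul(Rational(-1, 12), D)) (Function('p')(D) = Mul(Add(D, 32), Pow(Add(D, Add(-12, Mul(-1, D))), -1)) = Mul(Add(32, D), Pow(-12, -1)) = Mul(Add(32, D), Rational(-1, 12)) = Add(Rational(-8, 3), Mul(Rational(-1, 12), D)))
Add(Add(Function('a')(176, -78), V), Function('p')(153)) = Add(Add(140, Rational(-20885, 15551)), Add(Rational(-8, 3), Mul(Rational(-1, 12), 153))) = Add(Rational(2156255, 15551), Add(Rational(-8, 3), Rational(-51, 4))) = Add(Rational(2156255, 15551), Rational(-185, 12)) = Rational(22998125, 186612)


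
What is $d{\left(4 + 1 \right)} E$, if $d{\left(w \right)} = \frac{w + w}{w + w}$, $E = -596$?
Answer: $-596$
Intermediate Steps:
$d{\left(w \right)} = 1$ ($d{\left(w \right)} = \frac{2 w}{2 w} = 2 w \frac{1}{2 w} = 1$)
$d{\left(4 + 1 \right)} E = 1 \left(-596\right) = -596$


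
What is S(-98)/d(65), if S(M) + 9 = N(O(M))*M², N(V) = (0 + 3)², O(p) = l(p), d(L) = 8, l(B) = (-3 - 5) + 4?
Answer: 86427/8 ≈ 10803.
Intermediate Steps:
l(B) = -4 (l(B) = -8 + 4 = -4)
O(p) = -4
N(V) = 9 (N(V) = 3² = 9)
S(M) = -9 + 9*M²
S(-98)/d(65) = (-9 + 9*(-98)²)/8 = (-9 + 9*9604)*(⅛) = (-9 + 86436)*(⅛) = 86427*(⅛) = 86427/8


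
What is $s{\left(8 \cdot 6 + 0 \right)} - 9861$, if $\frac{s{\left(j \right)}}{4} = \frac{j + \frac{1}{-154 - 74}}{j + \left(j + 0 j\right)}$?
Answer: $- \frac{53948449}{5472} \approx -9859.0$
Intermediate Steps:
$s{\left(j \right)} = \frac{2 \left(- \frac{1}{228} + j\right)}{j}$ ($s{\left(j \right)} = 4 \frac{j + \frac{1}{-154 - 74}}{j + \left(j + 0 j\right)} = 4 \frac{j + \frac{1}{-228}}{j + \left(j + 0\right)} = 4 \frac{j - \frac{1}{228}}{j + j} = 4 \frac{- \frac{1}{228} + j}{2 j} = \frac{2 \left(- \frac{1}{228} + j\right)}{j}$)
$s{\left(8 \cdot 6 + 0 \right)} - 9861 = \left(2 - \frac{1}{114 \left(8 \cdot 6 + 0\right)}\right) - 9861 = \left(2 - \frac{1}{114 \left(48 + 0\right)}\right) - 9861 = \left(2 - \frac{1}{114 \cdot 48}\right) - 9861 = \left(2 - \frac{1}{5472}\right) - 9861 = \frac{10943}{5472} - 9861 = - \frac{53948449}{5472}$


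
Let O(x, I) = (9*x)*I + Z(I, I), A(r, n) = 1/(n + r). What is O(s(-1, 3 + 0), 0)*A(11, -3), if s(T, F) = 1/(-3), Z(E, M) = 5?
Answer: 5/8 ≈ 0.62500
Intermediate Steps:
s(T, F) = -1/3
O(x, I) = 5 + 9*I*x (O(x, I) = (9*x)*I + 5 = 9*I*x + 5 = 5 + 9*I*x)
O(s(-1, 3 + 0), 0)*A(11, -3) = (5 + 9*0*(-1/3))/(-3 + 11) = (5 + 0)/8 = 5*(1/8) = 5/8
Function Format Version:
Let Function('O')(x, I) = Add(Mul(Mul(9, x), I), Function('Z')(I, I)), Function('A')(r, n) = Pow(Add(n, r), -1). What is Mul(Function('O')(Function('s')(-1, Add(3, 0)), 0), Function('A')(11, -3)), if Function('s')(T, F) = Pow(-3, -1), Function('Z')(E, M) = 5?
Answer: Rational(5, 8) ≈ 0.62500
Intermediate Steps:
Function('s')(T, F) = Rational(-1, 3)
Function('O')(x, I) = Add(5, Mul(9, I, x)) (Function('O')(x, I) = Add(Mul(Mul(9, x), I), 5) = Add(Mul(9, I, x), 5) = Add(5, Mul(9, I, x)))
Mul(Function('O')(Function('s')(-1, Add(3, 0)), 0), Function('A')(11, -3)) = Mul(Add(5, Mul(9, 0, Rational(-1, 3))), Pow(Add(-3, 11), -1)) = Mul(Add(5, 0), Pow(8, -1)) = Mul(5, Rational(1, 8)) = Rational(5, 8)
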